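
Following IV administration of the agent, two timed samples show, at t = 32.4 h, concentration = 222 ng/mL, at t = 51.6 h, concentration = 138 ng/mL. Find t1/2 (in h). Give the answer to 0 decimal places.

k = ln(C₁/C₂) / (t₂ − t₁) = ln(222/138) / (51.6 − 32.4)
  = 0.4754 / 19.20 = 0.02476 h⁻¹
t½ = ln2 / k = 0.693147 / 0.02476 = 27.99 h

28 h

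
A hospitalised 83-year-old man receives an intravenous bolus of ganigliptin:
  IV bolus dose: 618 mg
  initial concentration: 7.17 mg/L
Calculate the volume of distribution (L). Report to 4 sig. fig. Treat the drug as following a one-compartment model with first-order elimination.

Vd = Dose / C₀ = 618.0 / 7.17 = 86.19 L

86.19 L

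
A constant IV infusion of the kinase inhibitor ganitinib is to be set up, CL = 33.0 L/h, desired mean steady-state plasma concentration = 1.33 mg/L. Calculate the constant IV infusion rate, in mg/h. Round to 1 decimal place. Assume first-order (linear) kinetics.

43.9 mg/h

At steady state, infusion rate R₀ = Css × CL = 1.33 × 33.00 = 43.89 mg/h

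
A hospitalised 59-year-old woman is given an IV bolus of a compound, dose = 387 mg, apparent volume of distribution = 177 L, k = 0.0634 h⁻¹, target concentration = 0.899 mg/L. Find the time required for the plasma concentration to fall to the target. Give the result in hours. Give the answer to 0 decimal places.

C₀ = Dose / Vd = 387.0 / 177 = 2.186 mg/L
t = ln(C₀ / C) / k = ln(2.186 / 0.899) / 0.06340
  = ln(2.432) / 0.06340 = 0.8887 / 0.06340 = 14.02 h

14 h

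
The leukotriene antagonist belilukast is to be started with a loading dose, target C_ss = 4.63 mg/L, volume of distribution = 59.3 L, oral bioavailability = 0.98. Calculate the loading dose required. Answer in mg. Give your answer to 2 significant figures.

280 mg

LD = Css × Vd / F = 4.63 × 59.3 / 0.98 = 280.2 mg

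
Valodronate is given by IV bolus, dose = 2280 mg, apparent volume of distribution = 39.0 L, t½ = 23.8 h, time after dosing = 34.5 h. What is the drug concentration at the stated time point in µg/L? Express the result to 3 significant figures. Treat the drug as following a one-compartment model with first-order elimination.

21400 µg/L

C₀ = Dose / Vd = 2280 / 39.0 = 58.46 mg/L
k = ln2 / t½ = 0.693147 / 23.8 = 0.02912 h⁻¹
C = C₀ · e^(−k·t) = 58.46 × e^(−0.02912 × 34.5)
  = 58.46 × 0.3662 = 21.41 mg/L
Convert: 21.41 mg/L × 1000 = 21410 µg/L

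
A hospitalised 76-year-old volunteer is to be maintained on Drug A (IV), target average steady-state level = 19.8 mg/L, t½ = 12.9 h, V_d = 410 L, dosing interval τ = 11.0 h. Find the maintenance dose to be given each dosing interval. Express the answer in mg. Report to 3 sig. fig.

4800 mg

k = ln2 / t½ = 0.693147 / 12.9 = 0.05373 h⁻¹
CL = k × Vd = 0.05373 × 410 = 22.03 L/h
At steady state, Dose/τ = Css × CL.
Dose = Css × CL × τ = 19.8 × 22.03 × 11.0 = 4798 mg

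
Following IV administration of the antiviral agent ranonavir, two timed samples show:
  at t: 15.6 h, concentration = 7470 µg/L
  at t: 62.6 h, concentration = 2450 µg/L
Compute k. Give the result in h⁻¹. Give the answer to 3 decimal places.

0.024 h⁻¹

k = ln(C₁/C₂) / (t₂ − t₁) = ln(7470/2450) / (62.6 − 15.6)
  = 1.115 / 47.00 = 0.02372 h⁻¹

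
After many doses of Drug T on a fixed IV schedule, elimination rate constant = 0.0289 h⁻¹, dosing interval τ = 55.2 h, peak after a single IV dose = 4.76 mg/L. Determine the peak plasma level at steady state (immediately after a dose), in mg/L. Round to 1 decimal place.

6.0 mg/L

e^(−kτ) = e^(−0.02890 × 55.2) = 0.2029
Accumulation ratio R = 1 / (1 − e^(−kτ)) = 1 / (1 − 0.2029) = 1.255
Steady-state peak = C₀ × R = 4.76 × 1.255 = 5.974 mg/L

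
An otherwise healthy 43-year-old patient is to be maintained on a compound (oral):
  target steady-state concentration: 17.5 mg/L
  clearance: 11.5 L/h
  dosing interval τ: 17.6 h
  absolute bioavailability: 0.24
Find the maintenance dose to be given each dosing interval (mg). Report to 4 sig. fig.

At steady state, F × (Dose/τ) = Css × CL.
Dose = Css × CL × τ / F = 17.5 × 11.50 × 17.6 / 0.24 = 14760 mg

14760 mg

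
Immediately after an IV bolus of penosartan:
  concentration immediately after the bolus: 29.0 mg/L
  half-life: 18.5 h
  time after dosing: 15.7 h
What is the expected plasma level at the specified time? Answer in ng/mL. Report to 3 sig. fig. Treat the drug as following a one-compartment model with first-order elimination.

k = ln2 / t½ = 0.693147 / 18.5 = 0.03747 h⁻¹
C = C₀ · e^(−k·t) = 29.00 × e^(−0.03747 × 15.7)
  = 29.00 × 0.5553 = 16.10 mg/L
Convert: 16.10 mg/L × 1000 = 16100 ng/mL

16100 ng/mL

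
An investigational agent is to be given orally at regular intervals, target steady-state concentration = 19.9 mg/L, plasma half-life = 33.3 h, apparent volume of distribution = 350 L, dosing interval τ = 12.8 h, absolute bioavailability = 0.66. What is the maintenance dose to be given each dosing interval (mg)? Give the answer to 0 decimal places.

k = ln2 / t½ = 0.693147 / 33.3 = 0.02082 h⁻¹
CL = k × Vd = 0.02082 × 350 = 7.287 L/h
At steady state, F × (Dose/τ) = Css × CL.
Dose = Css × CL × τ / F = 19.9 × 7.287 × 12.8 / 0.66 = 2812 mg

2812 mg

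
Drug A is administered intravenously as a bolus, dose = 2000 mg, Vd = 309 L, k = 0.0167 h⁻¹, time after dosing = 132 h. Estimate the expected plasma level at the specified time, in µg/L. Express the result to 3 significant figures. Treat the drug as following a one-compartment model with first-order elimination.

714 µg/L

C₀ = Dose / Vd = 2000 / 309 = 6.472 mg/L
C = C₀ · e^(−k·t) = 6.472 × e^(−0.01670 × 132)
  = 6.472 × 0.1103 = 0.7139 mg/L
Convert: 0.7139 mg/L × 1000 = 713.9 µg/L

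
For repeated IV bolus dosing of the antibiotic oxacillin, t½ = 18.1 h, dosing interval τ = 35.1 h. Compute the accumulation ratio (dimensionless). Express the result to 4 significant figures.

k = ln2 / t½ = 0.693147 / 18.1 = 0.03830 h⁻¹
e^(−kτ) = e^(−0.03830 × 35.1) = 0.2607
Accumulation ratio R = 1 / (1 − e^(−kτ)) = 1 / (1 − 0.2607) = 1.353

1.353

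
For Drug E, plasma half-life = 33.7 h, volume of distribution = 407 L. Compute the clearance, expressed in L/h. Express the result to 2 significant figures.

8.4 L/h

k = ln2 / t½ = 0.693147 / 33.7 = 0.02057 h⁻¹
CL = k × Vd = 0.02057 × 407 = 8.372 L/h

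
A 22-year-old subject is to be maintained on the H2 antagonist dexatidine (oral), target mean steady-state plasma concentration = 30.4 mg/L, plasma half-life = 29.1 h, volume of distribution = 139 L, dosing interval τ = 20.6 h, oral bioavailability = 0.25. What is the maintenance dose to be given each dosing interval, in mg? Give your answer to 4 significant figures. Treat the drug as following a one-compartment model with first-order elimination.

8294 mg

k = ln2 / t½ = 0.693147 / 29.1 = 0.02382 h⁻¹
CL = k × Vd = 0.02382 × 139 = 3.311 L/h
At steady state, F × (Dose/τ) = Css × CL.
Dose = Css × CL × τ / F = 30.4 × 3.311 × 20.6 / 0.25 = 8294 mg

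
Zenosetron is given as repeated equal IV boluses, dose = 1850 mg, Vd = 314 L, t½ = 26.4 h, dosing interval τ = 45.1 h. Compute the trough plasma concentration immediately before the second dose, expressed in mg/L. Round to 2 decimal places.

C₀ per dose = Dose / Vd = 1850 / 314 = 5.892 mg/L
k = ln2 / t½ = 0.693147 / 26.4 = 0.02626 h⁻¹
Fraction remaining after one interval: r = e^(−kτ) = e^(−0.02626 × 45.1) = 0.3060
Before dose 2, 1 dose has been given (aged 1τ).
C_trough = C₀ × r = 5.892 × 0.3060 = 1.803 mg/L

1.80 mg/L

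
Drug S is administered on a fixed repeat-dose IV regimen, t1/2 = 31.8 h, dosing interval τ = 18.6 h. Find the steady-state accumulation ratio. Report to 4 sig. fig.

k = ln2 / t½ = 0.693147 / 31.8 = 0.02180 h⁻¹
e^(−kτ) = e^(−0.02180 × 18.6) = 0.6667
Accumulation ratio R = 1 / (1 − e^(−kτ)) = 1 / (1 − 0.6667) = 3.000

3.000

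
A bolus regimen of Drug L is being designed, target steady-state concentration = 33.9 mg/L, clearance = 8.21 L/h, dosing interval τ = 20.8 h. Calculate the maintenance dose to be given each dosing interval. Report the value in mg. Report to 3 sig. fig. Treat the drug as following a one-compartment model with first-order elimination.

5790 mg

At steady state, Dose/τ = Css × CL.
Dose = Css × CL × τ = 33.9 × 8.210 × 20.8 = 5789 mg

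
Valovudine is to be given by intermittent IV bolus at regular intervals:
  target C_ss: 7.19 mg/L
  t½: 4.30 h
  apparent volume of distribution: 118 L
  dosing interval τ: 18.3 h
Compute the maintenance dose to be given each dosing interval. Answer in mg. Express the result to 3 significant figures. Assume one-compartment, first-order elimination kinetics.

k = ln2 / t½ = 0.693147 / 4.30 = 0.1612 h⁻¹
CL = k × Vd = 0.1612 × 118 = 19.02 L/h
At steady state, Dose/τ = Css × CL.
Dose = Css × CL × τ = 7.19 × 19.02 × 18.3 = 2503 mg

2500 mg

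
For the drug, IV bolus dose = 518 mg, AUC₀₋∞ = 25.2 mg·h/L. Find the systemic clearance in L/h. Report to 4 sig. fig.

CL = Dose / AUC = 518 / 25.2 = 20.56 L/h

20.56 L/h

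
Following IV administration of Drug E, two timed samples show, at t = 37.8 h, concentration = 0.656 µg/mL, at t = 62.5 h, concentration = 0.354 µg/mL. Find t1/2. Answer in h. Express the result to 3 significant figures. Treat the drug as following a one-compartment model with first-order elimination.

27.8 h

k = ln(C₁/C₂) / (t₂ − t₁) = ln(0.656/0.354) / (62.5 − 37.8)
  = 0.6169 / 24.70 = 0.02498 h⁻¹
t½ = ln2 / k = 0.693147 / 0.02498 = 27.75 h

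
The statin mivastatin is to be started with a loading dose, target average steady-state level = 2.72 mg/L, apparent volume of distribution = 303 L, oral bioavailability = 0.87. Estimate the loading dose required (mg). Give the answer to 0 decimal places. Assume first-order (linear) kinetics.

947 mg

LD = Css × Vd / F = 2.72 × 303 / 0.87 = 947.3 mg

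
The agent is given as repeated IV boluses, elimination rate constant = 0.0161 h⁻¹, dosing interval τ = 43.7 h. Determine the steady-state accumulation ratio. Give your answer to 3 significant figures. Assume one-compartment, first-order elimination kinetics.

e^(−kτ) = e^(−0.01610 × 43.7) = 0.4948
Accumulation ratio R = 1 / (1 − e^(−kτ)) = 1 / (1 − 0.4948) = 1.979

1.98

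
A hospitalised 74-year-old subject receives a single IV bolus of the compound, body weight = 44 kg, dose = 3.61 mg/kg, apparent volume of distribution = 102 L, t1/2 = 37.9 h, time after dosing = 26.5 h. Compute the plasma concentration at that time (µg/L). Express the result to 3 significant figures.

Total dose = 3.61 × 44 = 158.8 mg
C₀ = Dose / Vd = 158.8 / 102 = 1.557 mg/L
k = ln2 / t½ = 0.693147 / 37.9 = 0.01829 h⁻¹
C = C₀ · e^(−k·t) = 1.557 × e^(−0.01829 × 26.5)
  = 1.557 × 0.6159 = 0.9590 mg/L
Convert: 0.9590 mg/L × 1000 = 959.0 µg/L

959 µg/L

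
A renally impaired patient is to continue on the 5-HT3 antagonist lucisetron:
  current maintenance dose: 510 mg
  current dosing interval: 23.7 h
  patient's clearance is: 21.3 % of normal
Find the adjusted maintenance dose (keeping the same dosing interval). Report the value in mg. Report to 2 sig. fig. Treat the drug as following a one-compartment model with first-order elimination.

To keep the same average steady-state level, dosing rate must scale with clearance.
CL ratio = 21.3 / 100 = 0.2130
New dose (same interval) = 510 × 0.2130 = 108.6 mg

110 mg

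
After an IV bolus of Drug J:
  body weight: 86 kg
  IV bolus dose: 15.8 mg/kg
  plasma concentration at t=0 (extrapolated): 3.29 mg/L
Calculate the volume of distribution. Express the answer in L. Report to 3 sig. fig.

Dose = 15.8 × 86 = 1359 mg
Vd = Dose / C₀ = 1359 / 3.29 = 413.1 L

413 L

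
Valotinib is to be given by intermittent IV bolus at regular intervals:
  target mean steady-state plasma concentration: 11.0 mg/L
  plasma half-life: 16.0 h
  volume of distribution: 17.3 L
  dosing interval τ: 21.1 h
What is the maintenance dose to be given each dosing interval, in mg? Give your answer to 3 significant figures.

k = ln2 / t½ = 0.693147 / 16.0 = 0.04332 h⁻¹
CL = k × Vd = 0.04332 × 17.3 = 0.7494 L/h
At steady state, Dose/τ = Css × CL.
Dose = Css × CL × τ = 11.0 × 0.7494 × 21.1 = 173.9 mg

174 mg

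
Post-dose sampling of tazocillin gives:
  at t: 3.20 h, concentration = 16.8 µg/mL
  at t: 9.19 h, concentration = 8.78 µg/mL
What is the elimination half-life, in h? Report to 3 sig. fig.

6.40 h

k = ln(C₁/C₂) / (t₂ − t₁) = ln(16.8/8.78) / (9.19 − 3.20)
  = 0.6489 / 5.990 = 0.1083 h⁻¹
t½ = ln2 / k = 0.693147 / 0.1083 = 6.400 h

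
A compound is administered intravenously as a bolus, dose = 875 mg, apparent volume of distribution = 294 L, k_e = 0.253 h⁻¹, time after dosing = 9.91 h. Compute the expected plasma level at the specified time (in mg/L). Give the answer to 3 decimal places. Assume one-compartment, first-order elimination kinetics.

C₀ = Dose / Vd = 875.0 / 294 = 2.976 mg/L
C = C₀ · e^(−k·t) = 2.976 × e^(−0.2530 × 9.91)
  = 2.976 × 0.08149 = 0.2425 mg/L

0.243 mg/L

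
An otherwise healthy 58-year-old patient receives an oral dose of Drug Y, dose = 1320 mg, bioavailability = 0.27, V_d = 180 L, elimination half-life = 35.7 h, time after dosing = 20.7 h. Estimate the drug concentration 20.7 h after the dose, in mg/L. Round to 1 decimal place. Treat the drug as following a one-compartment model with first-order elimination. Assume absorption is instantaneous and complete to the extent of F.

Amount reaching circulation = F × Dose = 0.27 × 1320 = 356.4 mg
C₀ = F·Dose / Vd = 356.4 / 180 = 1.980 mg/L
k = ln2 / t½ = 0.693147 / 35.7 = 0.01942 h⁻¹
C = C₀ · e^(−k·t) = 1.980 × e^(−0.01942 × 20.7)
  = 1.980 × 0.6690 = 1.325 mg/L

1.3 mg/L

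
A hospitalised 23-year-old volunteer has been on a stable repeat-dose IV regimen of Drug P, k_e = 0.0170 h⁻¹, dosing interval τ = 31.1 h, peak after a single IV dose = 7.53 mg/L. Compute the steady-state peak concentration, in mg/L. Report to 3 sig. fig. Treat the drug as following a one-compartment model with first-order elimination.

18.3 mg/L

e^(−kτ) = e^(−0.01700 × 31.1) = 0.5894
Accumulation ratio R = 1 / (1 − e^(−kτ)) = 1 / (1 − 0.5894) = 2.435
Steady-state peak = C₀ × R = 7.53 × 2.435 = 18.34 mg/L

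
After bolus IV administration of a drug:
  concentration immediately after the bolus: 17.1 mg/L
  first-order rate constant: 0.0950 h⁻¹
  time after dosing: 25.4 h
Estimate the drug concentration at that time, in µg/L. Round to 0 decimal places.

1531 µg/L

C = C₀ · e^(−k·t) = 17.10 × e^(−0.09500 × 25.4)
  = 17.10 × 0.08955 = 1.531 mg/L
Convert: 1.531 mg/L × 1000 = 1531 µg/L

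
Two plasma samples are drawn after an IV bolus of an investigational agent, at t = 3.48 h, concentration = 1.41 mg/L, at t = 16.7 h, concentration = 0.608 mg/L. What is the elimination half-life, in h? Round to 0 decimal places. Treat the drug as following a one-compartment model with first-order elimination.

11 h

k = ln(C₁/C₂) / (t₂ − t₁) = ln(1.41/0.608) / (16.7 − 3.48)
  = 0.8412 / 13.22 = 0.06363 h⁻¹
t½ = ln2 / k = 0.693147 / 0.06363 = 10.89 h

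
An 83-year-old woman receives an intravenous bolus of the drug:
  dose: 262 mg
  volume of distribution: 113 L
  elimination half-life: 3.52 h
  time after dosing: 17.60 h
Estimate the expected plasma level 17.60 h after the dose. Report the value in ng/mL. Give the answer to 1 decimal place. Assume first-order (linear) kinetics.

72.5 ng/mL

C₀ = Dose / Vd = 262.0 / 113 = 2.319 mg/L
k = ln2 / t½ = 0.693147 / 3.52 = 0.1969 h⁻¹
t / t½ = 17.60 / 3.52 = 5 half-lives
C = C₀ × (1/2)^5 = 2.319 × 0.03125 = 0.07247 mg/L
Convert: 0.07247 mg/L × 1000 = 72.47 ng/mL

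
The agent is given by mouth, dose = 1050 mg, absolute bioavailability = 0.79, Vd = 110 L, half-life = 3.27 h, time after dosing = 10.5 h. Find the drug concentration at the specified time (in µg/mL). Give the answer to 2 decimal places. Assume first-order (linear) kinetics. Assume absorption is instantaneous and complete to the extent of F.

Amount reaching circulation = F × Dose = 0.79 × 1050 = 829.5 mg
C₀ = F·Dose / Vd = 829.5 / 110 = 7.541 mg/L
k = ln2 / t½ = 0.693147 / 3.27 = 0.2120 h⁻¹
C = C₀ · e^(−k·t) = 7.541 × e^(−0.2120 × 10.5)
  = 7.541 × 0.1080 = 0.8144 mg/L
(0.8144 mg/L = 0.8144 µg/mL)

0.81 µg/mL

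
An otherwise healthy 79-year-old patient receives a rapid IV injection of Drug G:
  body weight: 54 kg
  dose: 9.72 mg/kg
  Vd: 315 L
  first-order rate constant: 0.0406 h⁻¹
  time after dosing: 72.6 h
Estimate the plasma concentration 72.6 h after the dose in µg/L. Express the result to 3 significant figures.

87.4 µg/L

Total dose = 9.72 × 54 = 524.9 mg
C₀ = Dose / Vd = 524.9 / 315 = 1.666 mg/L
C = C₀ · e^(−k·t) = 1.666 × e^(−0.04060 × 72.6)
  = 1.666 × 0.05247 = 0.08742 mg/L
Convert: 0.08742 mg/L × 1000 = 87.42 µg/L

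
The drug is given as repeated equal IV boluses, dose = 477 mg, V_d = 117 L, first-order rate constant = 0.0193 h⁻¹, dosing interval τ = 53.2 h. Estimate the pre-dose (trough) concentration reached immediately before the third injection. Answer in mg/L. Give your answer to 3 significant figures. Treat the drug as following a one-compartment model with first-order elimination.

C₀ per dose = Dose / Vd = 477 / 117 = 4.077 mg/L
Fraction remaining after one interval: r = e^(−kτ) = e^(−0.01930 × 53.2) = 0.3582
Before dose 3, 2 doses have been given (aged 1τ, 2τ).
C_trough = C₀ × (r + r²) = 4.077 × (0.3582 + 0.1283) = 1.983 mg/L

1.98 mg/L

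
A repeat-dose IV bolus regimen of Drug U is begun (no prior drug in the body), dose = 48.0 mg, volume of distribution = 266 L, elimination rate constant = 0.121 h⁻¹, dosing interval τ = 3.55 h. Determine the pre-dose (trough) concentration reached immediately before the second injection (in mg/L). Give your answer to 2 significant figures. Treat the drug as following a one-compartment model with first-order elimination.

0.12 mg/L

C₀ per dose = Dose / Vd = 48.0 / 266 = 0.1805 mg/L
Fraction remaining after one interval: r = e^(−kτ) = e^(−0.1210 × 3.55) = 0.6508
Before dose 2, 1 dose has been given (aged 1τ).
C_trough = C₀ × r = 0.1805 × 0.6508 = 0.1175 mg/L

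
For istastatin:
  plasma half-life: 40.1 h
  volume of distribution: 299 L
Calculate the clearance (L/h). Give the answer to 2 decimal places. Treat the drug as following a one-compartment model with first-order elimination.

5.17 L/h

k = ln2 / t½ = 0.693147 / 40.1 = 0.01729 h⁻¹
CL = k × Vd = 0.01729 × 299 = 5.170 L/h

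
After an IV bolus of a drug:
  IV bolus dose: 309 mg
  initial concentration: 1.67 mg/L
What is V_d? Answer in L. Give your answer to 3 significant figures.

185 L

Vd = Dose / C₀ = 309.0 / 1.67 = 185.0 L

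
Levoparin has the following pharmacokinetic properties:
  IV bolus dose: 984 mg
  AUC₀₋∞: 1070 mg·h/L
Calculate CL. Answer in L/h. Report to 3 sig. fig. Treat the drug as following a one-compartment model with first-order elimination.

CL = Dose / AUC = 984 / 1070 = 0.9196 L/h

0.920 L/h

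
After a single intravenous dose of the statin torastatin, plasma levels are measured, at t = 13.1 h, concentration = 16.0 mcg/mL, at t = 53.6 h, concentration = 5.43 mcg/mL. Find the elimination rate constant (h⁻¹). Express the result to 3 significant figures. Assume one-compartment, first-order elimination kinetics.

k = ln(C₁/C₂) / (t₂ − t₁) = ln(16.0/5.43) / (53.6 − 13.1)
  = 1.081 / 40.50 = 0.02669 h⁻¹

0.0267 h⁻¹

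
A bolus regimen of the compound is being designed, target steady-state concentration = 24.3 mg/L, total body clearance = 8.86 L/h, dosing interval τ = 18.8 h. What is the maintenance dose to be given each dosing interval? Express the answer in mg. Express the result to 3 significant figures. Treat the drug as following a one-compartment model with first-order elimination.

At steady state, Dose/τ = Css × CL.
Dose = Css × CL × τ = 24.3 × 8.860 × 18.8 = 4048 mg

4050 mg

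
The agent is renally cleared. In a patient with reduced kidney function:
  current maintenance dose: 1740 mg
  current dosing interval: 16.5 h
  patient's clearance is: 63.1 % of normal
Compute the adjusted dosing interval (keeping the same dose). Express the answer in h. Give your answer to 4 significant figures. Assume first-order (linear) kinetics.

26.15 h

To keep the same average steady-state level, dosing rate must scale with clearance.
CL ratio = 63.1 / 100 = 0.6310
New interval (same dose) = 16.5 / 0.6310 = 26.15 h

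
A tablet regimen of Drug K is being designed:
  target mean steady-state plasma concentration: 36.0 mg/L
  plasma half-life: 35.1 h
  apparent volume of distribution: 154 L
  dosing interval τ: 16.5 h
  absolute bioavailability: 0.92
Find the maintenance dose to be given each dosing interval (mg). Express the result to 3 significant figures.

k = ln2 / t½ = 0.693147 / 35.1 = 0.01975 h⁻¹
CL = k × Vd = 0.01975 × 154 = 3.042 L/h
At steady state, F × (Dose/τ) = Css × CL.
Dose = Css × CL × τ / F = 36.0 × 3.042 × 16.5 / 0.92 = 1964 mg

1960 mg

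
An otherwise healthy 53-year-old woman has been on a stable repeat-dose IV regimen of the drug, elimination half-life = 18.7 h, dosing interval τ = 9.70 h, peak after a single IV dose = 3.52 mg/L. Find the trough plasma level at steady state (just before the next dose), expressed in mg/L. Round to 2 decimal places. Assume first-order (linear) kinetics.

8.14 mg/L

k = ln2 / t½ = 0.693147 / 18.7 = 0.03707 h⁻¹
e^(−kτ) = e^(−0.03707 × 9.70) = 0.6980
Accumulation ratio R = 1 / (1 − e^(−kτ)) = 1 / (1 − 0.6980) = 3.311
Steady-state trough = C₀ × R × e^(−kτ) = 3.52 × 3.311 × 0.6980 = 8.135 mg/L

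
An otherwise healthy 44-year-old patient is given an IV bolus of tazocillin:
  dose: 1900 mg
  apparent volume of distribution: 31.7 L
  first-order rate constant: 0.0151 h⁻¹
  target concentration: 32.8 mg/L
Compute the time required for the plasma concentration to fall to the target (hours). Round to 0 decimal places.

C₀ = Dose / Vd = 1900 / 31.7 = 59.94 mg/L
t = ln(C₀ / C) / k = ln(59.94 / 32.8) / 0.01510
  = ln(1.827) / 0.01510 = 0.6027 / 0.01510 = 39.91 h

40 h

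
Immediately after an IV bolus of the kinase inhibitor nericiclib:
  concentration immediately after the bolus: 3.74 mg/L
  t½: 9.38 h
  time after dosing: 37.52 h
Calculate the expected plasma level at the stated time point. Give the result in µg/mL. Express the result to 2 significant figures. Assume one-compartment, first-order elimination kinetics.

0.23 µg/mL

k = ln2 / t½ = 0.693147 / 9.38 = 0.07390 h⁻¹
t / t½ = 37.52 / 9.38 = 4 half-lives
C = C₀ × (1/2)^4 = 3.740 × 0.06250 = 0.2338 mg/L
(0.2338 mg/L = 0.2338 µg/mL)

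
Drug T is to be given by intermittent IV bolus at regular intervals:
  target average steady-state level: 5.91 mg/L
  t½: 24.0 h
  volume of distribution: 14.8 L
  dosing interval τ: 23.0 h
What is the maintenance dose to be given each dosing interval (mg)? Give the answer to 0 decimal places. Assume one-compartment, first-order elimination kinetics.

58 mg

k = ln2 / t½ = 0.693147 / 24.0 = 0.02888 h⁻¹
CL = k × Vd = 0.02888 × 14.8 = 0.4274 L/h
At steady state, Dose/τ = Css × CL.
Dose = Css × CL × τ = 5.91 × 0.4274 × 23.0 = 58.10 mg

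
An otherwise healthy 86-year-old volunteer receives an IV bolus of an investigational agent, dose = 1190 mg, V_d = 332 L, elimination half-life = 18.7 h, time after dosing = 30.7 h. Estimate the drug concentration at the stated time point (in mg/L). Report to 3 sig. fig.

C₀ = Dose / Vd = 1190 / 332 = 3.584 mg/L
k = ln2 / t½ = 0.693147 / 18.7 = 0.03707 h⁻¹
C = C₀ · e^(−k·t) = 3.584 × e^(−0.03707 × 30.7)
  = 3.584 × 0.3204 = 1.148 mg/L

1.15 mg/L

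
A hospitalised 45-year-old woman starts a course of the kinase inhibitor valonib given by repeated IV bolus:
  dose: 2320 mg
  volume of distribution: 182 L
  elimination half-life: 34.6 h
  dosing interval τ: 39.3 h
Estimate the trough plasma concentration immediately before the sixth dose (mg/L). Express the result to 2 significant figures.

C₀ per dose = Dose / Vd = 2320 / 182 = 12.75 mg/L
k = ln2 / t½ = 0.693147 / 34.6 = 0.02003 h⁻¹
Fraction remaining after one interval: r = e^(−kτ) = e^(−0.02003 × 39.3) = 0.4551
Before dose 6, 5 doses have been given (aged 1τ, 2τ, 3τ, 4τ, 5τ).
C_trough = C₀ × (r + r² + … + r^5) = C₀ × r(1−r^5)/(1−r)
        = 12.75 × 0.4551 × (1 − 0.01952) / (1 − 0.4551) = 10.44 mg/L

10 mg/L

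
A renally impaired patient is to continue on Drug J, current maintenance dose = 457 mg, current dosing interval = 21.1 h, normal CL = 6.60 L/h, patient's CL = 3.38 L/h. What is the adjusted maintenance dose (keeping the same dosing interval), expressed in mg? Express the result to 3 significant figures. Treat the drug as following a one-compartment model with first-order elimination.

To keep the same average steady-state level, dosing rate must scale with clearance.
CL ratio = 3.38 / 6.60 = 0.5121
New dose (same interval) = 457 × 0.5121 = 234.0 mg

234 mg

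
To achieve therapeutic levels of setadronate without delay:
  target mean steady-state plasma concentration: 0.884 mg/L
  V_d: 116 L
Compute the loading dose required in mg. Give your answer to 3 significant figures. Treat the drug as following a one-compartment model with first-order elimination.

LD = Css × Vd = 0.884 × 116 = 102.5 mg

103 mg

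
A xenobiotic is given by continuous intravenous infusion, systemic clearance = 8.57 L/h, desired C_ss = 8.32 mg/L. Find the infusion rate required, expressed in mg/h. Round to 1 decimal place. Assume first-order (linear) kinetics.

At steady state, infusion rate R₀ = Css × CL = 8.32 × 8.570 = 71.30 mg/h

71.3 mg/h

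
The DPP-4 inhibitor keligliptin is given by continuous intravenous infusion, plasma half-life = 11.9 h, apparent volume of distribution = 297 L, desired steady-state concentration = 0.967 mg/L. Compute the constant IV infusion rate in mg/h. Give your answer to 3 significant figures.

16.7 mg/h

k = ln2 / t½ = 0.693147 / 11.9 = 0.05825 h⁻¹
CL = k × Vd = 0.05825 × 297 = 17.30 L/h
At steady state, infusion rate R₀ = Css × CL = 0.967 × 17.30 = 16.73 mg/h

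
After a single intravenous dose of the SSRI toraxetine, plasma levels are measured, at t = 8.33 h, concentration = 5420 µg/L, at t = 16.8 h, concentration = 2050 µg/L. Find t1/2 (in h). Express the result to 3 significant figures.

k = ln(C₁/C₂) / (t₂ − t₁) = ln(5420/2050) / (16.8 − 8.33)
  = 0.9723 / 8.470 = 0.1148 h⁻¹
t½ = ln2 / k = 0.693147 / 0.1148 = 6.038 h

6.04 h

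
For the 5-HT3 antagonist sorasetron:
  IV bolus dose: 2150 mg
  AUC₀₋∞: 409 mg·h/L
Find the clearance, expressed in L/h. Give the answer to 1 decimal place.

5.3 L/h

CL = Dose / AUC = 2150 / 409 = 5.257 L/h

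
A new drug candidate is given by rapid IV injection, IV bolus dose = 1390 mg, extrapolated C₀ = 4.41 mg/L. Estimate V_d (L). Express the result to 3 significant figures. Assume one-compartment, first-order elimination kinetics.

315 L

Vd = Dose / C₀ = 1390 / 4.41 = 315.2 L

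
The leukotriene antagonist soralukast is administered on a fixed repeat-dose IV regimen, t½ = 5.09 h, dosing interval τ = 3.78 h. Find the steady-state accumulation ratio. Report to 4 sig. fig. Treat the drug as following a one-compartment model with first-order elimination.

2.485

k = ln2 / t½ = 0.693147 / 5.09 = 0.1362 h⁻¹
e^(−kτ) = e^(−0.1362 × 3.78) = 0.5976
Accumulation ratio R = 1 / (1 − e^(−kτ)) = 1 / (1 − 0.5976) = 2.485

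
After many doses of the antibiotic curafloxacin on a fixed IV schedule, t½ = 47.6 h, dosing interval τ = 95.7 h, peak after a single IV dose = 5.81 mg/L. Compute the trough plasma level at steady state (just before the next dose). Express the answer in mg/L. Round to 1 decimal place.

1.9 mg/L

k = ln2 / t½ = 0.693147 / 47.6 = 0.01456 h⁻¹
e^(−kτ) = e^(−0.01456 × 95.7) = 0.2482
Accumulation ratio R = 1 / (1 − e^(−kτ)) = 1 / (1 − 0.2482) = 1.330
Steady-state trough = C₀ × R × e^(−kτ) = 5.81 × 1.330 × 0.2482 = 1.918 mg/L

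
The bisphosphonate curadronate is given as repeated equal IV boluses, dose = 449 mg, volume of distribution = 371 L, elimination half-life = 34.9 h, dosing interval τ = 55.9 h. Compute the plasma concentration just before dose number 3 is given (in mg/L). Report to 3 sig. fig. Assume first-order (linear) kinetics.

0.530 mg/L

C₀ per dose = Dose / Vd = 449 / 371 = 1.210 mg/L
k = ln2 / t½ = 0.693147 / 34.9 = 0.01986 h⁻¹
Fraction remaining after one interval: r = e^(−kτ) = e^(−0.01986 × 55.9) = 0.3295
Before dose 3, 2 doses have been given (aged 1τ, 2τ).
C_trough = C₀ × (r + r²) = 1.210 × (0.3295 + 0.1086) = 0.5301 mg/L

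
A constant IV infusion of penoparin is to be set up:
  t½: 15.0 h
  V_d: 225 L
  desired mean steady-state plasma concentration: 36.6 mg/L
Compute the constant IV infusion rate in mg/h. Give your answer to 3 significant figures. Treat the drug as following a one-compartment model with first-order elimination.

k = ln2 / t½ = 0.693147 / 15.0 = 0.04621 h⁻¹
CL = k × Vd = 0.04621 × 225 = 10.40 L/h
At steady state, infusion rate R₀ = Css × CL = 36.6 × 10.40 = 380.6 mg/h

381 mg/h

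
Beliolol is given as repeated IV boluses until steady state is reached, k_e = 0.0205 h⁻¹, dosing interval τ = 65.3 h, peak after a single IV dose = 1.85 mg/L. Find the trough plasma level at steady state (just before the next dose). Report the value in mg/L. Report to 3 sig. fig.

e^(−kτ) = e^(−0.02050 × 65.3) = 0.2622
Accumulation ratio R = 1 / (1 − e^(−kτ)) = 1 / (1 − 0.2622) = 1.355
Steady-state trough = C₀ × R × e^(−kτ) = 1.85 × 1.355 × 0.2622 = 0.6573 mg/L

0.657 mg/L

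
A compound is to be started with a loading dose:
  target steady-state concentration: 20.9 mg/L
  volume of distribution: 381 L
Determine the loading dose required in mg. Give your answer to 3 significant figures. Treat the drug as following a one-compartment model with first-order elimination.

7960 mg

LD = Css × Vd = 20.9 × 381 = 7963 mg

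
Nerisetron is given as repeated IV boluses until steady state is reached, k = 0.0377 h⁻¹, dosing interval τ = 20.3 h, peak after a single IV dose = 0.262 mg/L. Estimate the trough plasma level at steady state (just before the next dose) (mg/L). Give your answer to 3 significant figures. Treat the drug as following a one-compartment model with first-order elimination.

e^(−kτ) = e^(−0.03770 × 20.3) = 0.4652
Accumulation ratio R = 1 / (1 − e^(−kτ)) = 1 / (1 − 0.4652) = 1.870
Steady-state trough = C₀ × R × e^(−kτ) = 0.262 × 1.870 × 0.4652 = 0.2279 mg/L

0.228 mg/L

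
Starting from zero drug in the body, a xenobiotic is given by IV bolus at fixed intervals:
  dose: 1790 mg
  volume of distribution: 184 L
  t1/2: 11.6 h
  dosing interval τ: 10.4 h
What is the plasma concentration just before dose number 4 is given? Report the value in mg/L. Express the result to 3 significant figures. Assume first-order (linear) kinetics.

C₀ per dose = Dose / Vd = 1790 / 184 = 9.728 mg/L
k = ln2 / t½ = 0.693147 / 11.6 = 0.05975 h⁻¹
Fraction remaining after one interval: r = e^(−kτ) = e^(−0.05975 × 10.4) = 0.5372
Before dose 4, 3 doses have been given (aged 1τ, 2τ, 3τ).
C_trough = C₀ × (r + r² + … + r^3) = C₀ × r(1−r^3)/(1−r)
        = 9.728 × 0.5372 × (1 − 0.1550) / (1 − 0.5372) = 9.542 mg/L

9.54 mg/L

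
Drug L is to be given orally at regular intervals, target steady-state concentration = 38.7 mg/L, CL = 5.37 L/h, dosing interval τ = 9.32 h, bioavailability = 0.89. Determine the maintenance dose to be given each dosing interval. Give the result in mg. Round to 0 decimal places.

At steady state, F × (Dose/τ) = Css × CL.
Dose = Css × CL × τ / F = 38.7 × 5.370 × 9.32 / 0.89 = 2176 mg

2176 mg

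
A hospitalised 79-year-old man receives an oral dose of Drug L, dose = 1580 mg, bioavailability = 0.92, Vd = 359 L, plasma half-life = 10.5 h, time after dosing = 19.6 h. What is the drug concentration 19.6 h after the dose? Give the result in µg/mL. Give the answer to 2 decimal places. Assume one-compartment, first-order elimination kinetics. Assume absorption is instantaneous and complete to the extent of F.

1.11 µg/mL

Amount reaching circulation = F × Dose = 0.92 × 1580 = 1454 mg
C₀ = F·Dose / Vd = 1454 / 359 = 4.050 mg/L
k = ln2 / t½ = 0.693147 / 10.5 = 0.06601 h⁻¹
C = C₀ · e^(−k·t) = 4.050 × e^(−0.06601 × 19.6)
  = 4.050 × 0.2742 = 1.111 mg/L
(1.111 mg/L = 1.111 µg/mL)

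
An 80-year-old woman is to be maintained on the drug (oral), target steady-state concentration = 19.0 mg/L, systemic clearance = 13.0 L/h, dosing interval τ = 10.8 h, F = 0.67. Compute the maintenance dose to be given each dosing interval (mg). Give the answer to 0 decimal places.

3981 mg

At steady state, F × (Dose/τ) = Css × CL.
Dose = Css × CL × τ / F = 19.0 × 13.00 × 10.8 / 0.67 = 3981 mg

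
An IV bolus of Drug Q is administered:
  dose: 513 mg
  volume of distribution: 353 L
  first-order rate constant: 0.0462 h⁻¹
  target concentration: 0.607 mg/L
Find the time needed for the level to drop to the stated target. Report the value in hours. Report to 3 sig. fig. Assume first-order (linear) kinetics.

18.9 h

C₀ = Dose / Vd = 513.0 / 353 = 1.453 mg/L
t = ln(C₀ / C) / k = ln(1.453 / 0.607) / 0.04620
  = ln(2.394) / 0.04620 = 0.8730 / 0.04620 = 18.90 h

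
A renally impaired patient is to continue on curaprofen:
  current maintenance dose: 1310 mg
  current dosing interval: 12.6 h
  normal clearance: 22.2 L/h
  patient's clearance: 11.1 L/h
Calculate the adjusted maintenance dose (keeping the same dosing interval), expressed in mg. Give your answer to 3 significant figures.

To keep the same average steady-state level, dosing rate must scale with clearance.
CL ratio = 11.1 / 22.2 = 0.5000
New dose (same interval) = 1310 × 0.5000 = 655.0 mg

655 mg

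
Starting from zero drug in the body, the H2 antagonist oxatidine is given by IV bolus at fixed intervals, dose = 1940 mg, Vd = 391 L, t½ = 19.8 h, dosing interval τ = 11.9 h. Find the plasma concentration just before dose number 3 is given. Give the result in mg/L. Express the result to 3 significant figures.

5.43 mg/L

C₀ per dose = Dose / Vd = 1940 / 391 = 4.962 mg/L
k = ln2 / t½ = 0.693147 / 19.8 = 0.03501 h⁻¹
Fraction remaining after one interval: r = e^(−kτ) = e^(−0.03501 × 11.9) = 0.6593
Before dose 3, 2 doses have been given (aged 1τ, 2τ).
C_trough = C₀ × (r + r²) = 4.962 × (0.6593 + 0.4347) = 5.428 mg/L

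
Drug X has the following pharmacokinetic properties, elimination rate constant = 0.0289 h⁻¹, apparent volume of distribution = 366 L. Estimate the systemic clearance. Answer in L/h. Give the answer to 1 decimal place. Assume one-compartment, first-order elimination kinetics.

10.6 L/h

CL = k × Vd = 0.0289 × 366 = 10.58 L/h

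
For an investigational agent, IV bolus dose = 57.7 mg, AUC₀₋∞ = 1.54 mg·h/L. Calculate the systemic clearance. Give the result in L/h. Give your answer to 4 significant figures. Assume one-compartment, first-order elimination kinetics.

37.47 L/h

CL = Dose / AUC = 57.7 / 1.54 = 37.47 L/h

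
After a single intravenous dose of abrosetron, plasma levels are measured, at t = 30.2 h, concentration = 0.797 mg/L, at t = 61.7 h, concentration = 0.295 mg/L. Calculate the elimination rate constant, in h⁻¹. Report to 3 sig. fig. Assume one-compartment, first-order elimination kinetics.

0.0316 h⁻¹

k = ln(C₁/C₂) / (t₂ − t₁) = ln(0.797/0.295) / (61.7 − 30.2)
  = 0.9939 / 31.50 = 0.03155 h⁻¹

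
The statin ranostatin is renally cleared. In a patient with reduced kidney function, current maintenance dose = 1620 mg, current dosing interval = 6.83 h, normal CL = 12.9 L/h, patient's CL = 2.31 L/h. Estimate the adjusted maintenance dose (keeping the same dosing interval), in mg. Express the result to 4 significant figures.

To keep the same average steady-state level, dosing rate must scale with clearance.
CL ratio = 2.31 / 12.9 = 0.1791
New dose (same interval) = 1620 × 0.1791 = 290.1 mg

290.1 mg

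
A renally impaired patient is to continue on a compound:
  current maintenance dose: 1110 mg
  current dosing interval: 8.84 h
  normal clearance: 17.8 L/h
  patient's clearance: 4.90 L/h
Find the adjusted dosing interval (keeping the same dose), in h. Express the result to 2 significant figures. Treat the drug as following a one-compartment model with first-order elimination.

To keep the same average steady-state level, dosing rate must scale with clearance.
CL ratio = 4.90 / 17.8 = 0.2753
New interval (same dose) = 8.84 / 0.2753 = 32.11 h

32 h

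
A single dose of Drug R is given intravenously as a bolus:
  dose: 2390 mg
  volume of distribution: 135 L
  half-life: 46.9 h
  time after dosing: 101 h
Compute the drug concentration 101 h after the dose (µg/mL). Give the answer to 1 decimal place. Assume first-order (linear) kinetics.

4.0 µg/mL

C₀ = Dose / Vd = 2390 / 135 = 17.70 mg/L
k = ln2 / t½ = 0.693147 / 46.9 = 0.01478 h⁻¹
C = C₀ · e^(−k·t) = 17.70 × e^(−0.01478 × 101)
  = 17.70 × 0.2247 = 3.977 mg/L
(3.977 mg/L = 3.977 µg/mL)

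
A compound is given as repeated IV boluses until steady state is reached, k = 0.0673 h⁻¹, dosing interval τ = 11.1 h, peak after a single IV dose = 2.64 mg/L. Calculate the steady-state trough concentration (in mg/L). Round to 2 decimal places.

2.38 mg/L

e^(−kτ) = e^(−0.06730 × 11.1) = 0.4738
Accumulation ratio R = 1 / (1 − e^(−kτ)) = 1 / (1 − 0.4738) = 1.900
Steady-state trough = C₀ × R × e^(−kτ) = 2.64 × 1.900 × 0.4738 = 2.377 mg/L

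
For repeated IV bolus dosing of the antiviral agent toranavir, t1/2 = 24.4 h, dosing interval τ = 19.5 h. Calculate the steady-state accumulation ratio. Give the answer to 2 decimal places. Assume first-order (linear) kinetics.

k = ln2 / t½ = 0.693147 / 24.4 = 0.02841 h⁻¹
e^(−kτ) = e^(−0.02841 × 19.5) = 0.5746
Accumulation ratio R = 1 / (1 − e^(−kτ)) = 1 / (1 − 0.5746) = 2.351

2.35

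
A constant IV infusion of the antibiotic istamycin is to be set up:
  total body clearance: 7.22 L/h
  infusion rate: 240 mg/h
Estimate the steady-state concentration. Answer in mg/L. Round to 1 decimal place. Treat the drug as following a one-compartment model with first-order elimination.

33.2 mg/L

At steady state Css = R₀ / CL = 240 / 7.220 = 33.24 mg/L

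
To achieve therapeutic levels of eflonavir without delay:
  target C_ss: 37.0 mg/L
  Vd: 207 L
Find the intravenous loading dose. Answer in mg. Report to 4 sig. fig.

LD = Css × Vd = 37.0 × 207 = 7659 mg

7659 mg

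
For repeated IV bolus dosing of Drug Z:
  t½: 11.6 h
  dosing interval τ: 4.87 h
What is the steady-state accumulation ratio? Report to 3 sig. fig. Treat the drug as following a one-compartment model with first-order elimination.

k = ln2 / t½ = 0.693147 / 11.6 = 0.05975 h⁻¹
e^(−kτ) = e^(−0.05975 × 4.87) = 0.7475
Accumulation ratio R = 1 / (1 − e^(−kτ)) = 1 / (1 − 0.7475) = 3.960

3.96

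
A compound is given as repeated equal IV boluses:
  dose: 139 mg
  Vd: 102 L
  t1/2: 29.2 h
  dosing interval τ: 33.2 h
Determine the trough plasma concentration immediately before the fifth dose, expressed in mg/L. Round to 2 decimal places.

C₀ per dose = Dose / Vd = 139 / 102 = 1.363 mg/L
k = ln2 / t½ = 0.693147 / 29.2 = 0.02374 h⁻¹
Fraction remaining after one interval: r = e^(−kτ) = e^(−0.02374 × 33.2) = 0.4547
Before dose 5, 4 doses have been given (aged 1τ, 2τ, 3τ, 4τ).
C_trough = C₀ × (r + r² + … + r^4) = C₀ × r(1−r^4)/(1−r)
        = 1.363 × 0.4547 × (1 − 0.04275) / (1 − 0.4547) = 1.088 mg/L

1.09 mg/L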